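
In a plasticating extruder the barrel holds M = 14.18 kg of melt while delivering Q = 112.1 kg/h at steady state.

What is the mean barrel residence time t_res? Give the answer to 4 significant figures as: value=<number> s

Q_s = Q / 3600 = 112.1 / 3600 = 0.0311389 kg/s
t_res = M / Q_s = 14.18 / 0.0311389 = 455.379 s

value=455.4 s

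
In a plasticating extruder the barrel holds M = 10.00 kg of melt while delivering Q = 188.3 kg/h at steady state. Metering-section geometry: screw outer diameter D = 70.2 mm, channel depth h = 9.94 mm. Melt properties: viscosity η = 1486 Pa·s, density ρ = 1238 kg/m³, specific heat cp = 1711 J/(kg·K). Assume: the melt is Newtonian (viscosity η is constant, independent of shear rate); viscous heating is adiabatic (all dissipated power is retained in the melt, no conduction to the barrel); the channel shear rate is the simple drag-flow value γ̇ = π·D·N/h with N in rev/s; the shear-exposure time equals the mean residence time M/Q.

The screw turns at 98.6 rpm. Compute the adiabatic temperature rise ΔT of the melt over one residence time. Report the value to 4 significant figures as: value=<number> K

Q_s = Q / 3600 = 188.3 / 3600 = 0.0523056 kg/s
t_res = M / Q_s = 10.00 ÷ 0.0523056 = 191.184 s
Geometry in metres: D = 70.2 mm → 0.0702 m, h = 9.94 mm → 0.00994 m; screw speed N = 98.6 rpm = 1.64333 rev/s
γ̇ = π·D·N / h = π · 0.0702 · 1.64333 / 0.00994 = 36.4608 s⁻¹
ΔT = η·γ̇²·t_res / (ρ·cp) = 1486 · (36.4608)² · 191.184 / (1238 · 1711) = 178.301 K

value=178.3 K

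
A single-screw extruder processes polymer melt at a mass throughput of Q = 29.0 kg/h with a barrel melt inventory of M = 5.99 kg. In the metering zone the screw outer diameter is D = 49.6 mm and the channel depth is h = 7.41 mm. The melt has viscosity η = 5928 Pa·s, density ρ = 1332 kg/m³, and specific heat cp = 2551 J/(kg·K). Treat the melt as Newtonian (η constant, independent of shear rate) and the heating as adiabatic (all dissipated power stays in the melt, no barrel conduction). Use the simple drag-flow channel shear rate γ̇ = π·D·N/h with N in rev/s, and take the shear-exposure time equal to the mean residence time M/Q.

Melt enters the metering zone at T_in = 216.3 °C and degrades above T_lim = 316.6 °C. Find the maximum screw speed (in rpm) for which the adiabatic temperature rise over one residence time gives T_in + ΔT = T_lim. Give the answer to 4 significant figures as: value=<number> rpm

Throughput in SI: Q_s = 29.0 kg/h ÷ 3600 s/h = 0.00805556 kg/s
Mean residence time: t_res = M/Q_s = 5.99 kg / 0.00805556 kg/s = 743.586 s
Convert to metres: D = 0.0496 m, h = 0.00741 m
ΔT_a = T_lim − T_in = 316.6 °C − 216.3 °C = 100.3 K
γ̇_max² = ΔT_a·ρ·cp / (η·t_res) = [100.3 × 1332 × 2551] / [5928 × 743.586] = 77.3172 s⁻²
Take the square root: γ̇_max = √(77.3172) = 8.79302 s⁻¹
N_max = γ̇_max h / (πD) = 8.79302·0.00741/(π·0.0496) = 0.418143 rev/s → ×60 = 25.0886 rpm

value=25.09 rpm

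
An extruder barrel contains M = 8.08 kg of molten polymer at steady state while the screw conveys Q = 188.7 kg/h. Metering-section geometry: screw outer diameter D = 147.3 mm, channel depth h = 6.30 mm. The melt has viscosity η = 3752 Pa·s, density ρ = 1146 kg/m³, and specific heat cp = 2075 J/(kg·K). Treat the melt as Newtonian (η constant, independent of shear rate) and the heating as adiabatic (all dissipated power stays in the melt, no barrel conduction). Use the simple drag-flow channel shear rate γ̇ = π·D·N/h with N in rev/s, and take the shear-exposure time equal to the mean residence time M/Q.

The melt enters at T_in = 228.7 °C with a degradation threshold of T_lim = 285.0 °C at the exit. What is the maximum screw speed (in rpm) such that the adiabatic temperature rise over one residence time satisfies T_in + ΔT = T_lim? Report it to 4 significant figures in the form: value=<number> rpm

Q_s = Q / 3600 = 188.7 / 3600 = 0.0524167 kg/s
t_res = M / Q_s = 8.08 / 0.0524167 = 154.149 s
Geometry in SI: D = 147.3 mm → 0.1473 m, h = 6.30 mm → 0.0063 m
ΔT_a = T_lim − T_in = 285.0 °C − 228.7 °C = 56.3 K
γ̇_max² = ΔT_a·ρ·cp / (η·t_res) = [56.3 × 1146 × 2075] / [3752 × 154.149] = 231.476 s⁻²
γ̇_max = √231.476 = 15.2143 s⁻¹
N_max = γ̇_max·h / (π·D) = 15.2143 · 0.0063 / (π · 0.1473) = 0.207129 rev/s = 12.4277 rpm

value=12.43 rpm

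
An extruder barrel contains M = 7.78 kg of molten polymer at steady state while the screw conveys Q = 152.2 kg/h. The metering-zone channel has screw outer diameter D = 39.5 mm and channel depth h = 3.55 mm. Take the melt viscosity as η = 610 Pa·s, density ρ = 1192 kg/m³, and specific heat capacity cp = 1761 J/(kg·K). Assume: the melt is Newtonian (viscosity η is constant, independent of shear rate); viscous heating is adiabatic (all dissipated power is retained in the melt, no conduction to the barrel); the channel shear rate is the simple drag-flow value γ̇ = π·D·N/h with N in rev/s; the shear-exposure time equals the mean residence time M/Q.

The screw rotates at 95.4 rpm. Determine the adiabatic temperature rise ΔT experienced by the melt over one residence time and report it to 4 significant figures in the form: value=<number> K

Q_s = Q / 3600 = 152.2 / 3600 = 0.0422778 kg/s
t_res = M / Q_s = 7.78 ÷ 0.0422778 = 184.021 s
Convert to SI: D = 0.0395 m, h = 0.00355 m, N = 95.4/60 = 1.59 rev/s
γ̇ = π D N / h = (π)(0.0395)(1.59) / 0.00355 = 55.5796 s⁻¹
ΔT = η·γ̇²·t_res / (ρ·cp) = 610 · (55.5796)² · 184.021 / (1192 · 1761) = 165.194 K

value=165.2 K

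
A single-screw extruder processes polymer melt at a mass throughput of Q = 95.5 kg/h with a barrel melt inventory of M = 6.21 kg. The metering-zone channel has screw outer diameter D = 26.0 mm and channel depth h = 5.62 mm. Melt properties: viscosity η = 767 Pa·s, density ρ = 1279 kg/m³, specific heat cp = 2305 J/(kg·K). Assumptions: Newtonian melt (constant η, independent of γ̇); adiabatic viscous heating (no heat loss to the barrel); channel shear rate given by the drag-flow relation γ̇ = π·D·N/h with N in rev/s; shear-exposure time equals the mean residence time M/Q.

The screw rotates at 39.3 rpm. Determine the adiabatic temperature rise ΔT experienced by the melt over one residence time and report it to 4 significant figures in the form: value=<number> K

value=5.520 K

Convert throughput: Q = 95.5 kg/h = 95.5/3600 = 0.0265278 kg/s
Mean residence time: t_res = M/Q_s = 6.21 kg / 0.0265278 kg/s = 234.094 s
D = 26.0 mm = 0.026 m;  h = 5.62 mm = 0.00562 m;  N = 39.3 rpm / 60 = 0.655 rev/s
Shear rate: γ̇ = πDN/h = π·0.026·0.655/0.00562 = 9.51981 s⁻¹
Adiabatic rise: ΔT = η γ̇² t_res / (ρ cp) = 767·(9.51981)²·234.094 / (1279·2305) = 5.51952 K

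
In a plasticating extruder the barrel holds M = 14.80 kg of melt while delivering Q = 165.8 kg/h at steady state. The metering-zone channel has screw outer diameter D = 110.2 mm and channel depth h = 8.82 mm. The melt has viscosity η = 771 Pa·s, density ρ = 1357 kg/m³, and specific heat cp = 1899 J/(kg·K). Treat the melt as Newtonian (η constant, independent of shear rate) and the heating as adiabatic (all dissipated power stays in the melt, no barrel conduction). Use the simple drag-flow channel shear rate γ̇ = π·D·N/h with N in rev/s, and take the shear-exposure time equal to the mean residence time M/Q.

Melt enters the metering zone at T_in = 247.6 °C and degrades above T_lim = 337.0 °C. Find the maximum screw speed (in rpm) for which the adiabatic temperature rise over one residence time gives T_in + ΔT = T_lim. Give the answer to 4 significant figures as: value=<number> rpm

Throughput in SI: Q_s = 165.8 kg/h ÷ 3600 s/h = 0.0460556 kg/s
t_res = M / Q_s = 14.80 / 0.0460556 = 321.351 s
Geometry in SI: D = 110.2 mm → 0.1102 m, h = 8.82 mm → 0.00882 m
Allowable rise: ΔT_a = T_lim − T_in = 337.0 − 247.6 = 89.4 K
γ̇_max² = ΔT_a·ρ·cp/(η·t_res) = 89.4·1357·1899/(771·321.351) = 929.84 s⁻²
γ̇_max = √929.84 = 30.4933 s⁻¹
Solve γ̇ = πDN/h for N: N_max = γ̇_max·h/(π·D) = 30.4933 × 0.00882 / (π × 0.1102) = 0.776857 rev/s = 46.6114 rpm

value=46.61 rpm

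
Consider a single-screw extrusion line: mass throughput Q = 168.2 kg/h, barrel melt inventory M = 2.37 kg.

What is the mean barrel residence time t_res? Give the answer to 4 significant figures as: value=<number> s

value=50.73 s

Q_s = Q / 3600 = 168.2 / 3600 = 0.0467222 kg/s
t_res = M / Q_s = 2.37 ÷ 0.0467222 = 50.7253 s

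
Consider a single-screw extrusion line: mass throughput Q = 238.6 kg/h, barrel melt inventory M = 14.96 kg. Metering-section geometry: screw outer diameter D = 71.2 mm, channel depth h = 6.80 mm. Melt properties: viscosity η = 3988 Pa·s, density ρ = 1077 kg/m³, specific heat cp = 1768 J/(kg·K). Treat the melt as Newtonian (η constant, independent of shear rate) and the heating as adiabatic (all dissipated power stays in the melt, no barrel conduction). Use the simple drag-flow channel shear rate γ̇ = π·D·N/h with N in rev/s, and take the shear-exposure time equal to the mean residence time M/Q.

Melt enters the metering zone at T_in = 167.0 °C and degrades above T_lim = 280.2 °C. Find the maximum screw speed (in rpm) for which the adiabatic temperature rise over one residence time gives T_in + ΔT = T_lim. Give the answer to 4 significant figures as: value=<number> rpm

value=28.23 rpm

Throughput in SI: Q_s = 238.6 kg/h ÷ 3600 s/h = 0.0662778 kg/s
t_res = M / Q_s = 14.96 / 0.0662778 = 225.717 s
Geometry in SI: D = 71.2 mm → 0.0712 m, h = 6.80 mm → 0.0068 m
ΔT_a = T_lim − T_in = 280.2 °C − 167.0 °C = 113.2 K
γ̇_max² = ΔT_a·ρ·cp/(η·t_res) = 113.2·1077·1768/(3988·225.717) = 239.456 s⁻²
γ̇_max = √239.456 = 15.4744 s⁻¹
N_max = γ̇_max h / (πD) = 15.4744·0.0068/(π·0.0712) = 0.470427 rev/s → ×60 = 28.2256 rpm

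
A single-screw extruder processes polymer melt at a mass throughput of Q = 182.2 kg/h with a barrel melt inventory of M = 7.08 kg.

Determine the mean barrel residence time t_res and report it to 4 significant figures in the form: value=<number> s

value=139.9 s

Throughput in SI: Q_s = 182.2 kg/h ÷ 3600 s/h = 0.0506111 kg/s
Mean residence time: t_res = M/Q_s = 7.08 kg / 0.0506111 kg/s = 139.89 s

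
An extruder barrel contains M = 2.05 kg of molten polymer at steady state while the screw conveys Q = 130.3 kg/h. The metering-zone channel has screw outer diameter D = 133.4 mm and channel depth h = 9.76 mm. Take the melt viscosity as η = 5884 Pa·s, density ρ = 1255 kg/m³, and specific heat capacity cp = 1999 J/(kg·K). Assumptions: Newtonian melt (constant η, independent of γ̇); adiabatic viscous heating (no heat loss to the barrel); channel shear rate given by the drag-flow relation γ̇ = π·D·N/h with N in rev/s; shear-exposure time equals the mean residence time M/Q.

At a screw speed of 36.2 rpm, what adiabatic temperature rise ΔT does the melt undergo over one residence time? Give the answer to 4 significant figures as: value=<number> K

Throughput in SI: Q_s = 130.3 kg/h ÷ 3600 s/h = 0.0361944 kg/s
t_res = M / Q_s = 2.05 / 0.0361944 = 56.6385 s
Convert to SI: D = 0.1334 m, h = 0.00976 m, N = 36.2/60 = 0.603333 rev/s
γ̇ = π·D·N / h = π · 0.1334 · 0.603333 / 0.00976 = 25.9068 s⁻¹
Adiabatic rise: ΔT = η γ̇² t_res / (ρ cp) = 5884·(25.9068)²·56.6385 / (1255·1999) = 89.1568 K

value=89.16 K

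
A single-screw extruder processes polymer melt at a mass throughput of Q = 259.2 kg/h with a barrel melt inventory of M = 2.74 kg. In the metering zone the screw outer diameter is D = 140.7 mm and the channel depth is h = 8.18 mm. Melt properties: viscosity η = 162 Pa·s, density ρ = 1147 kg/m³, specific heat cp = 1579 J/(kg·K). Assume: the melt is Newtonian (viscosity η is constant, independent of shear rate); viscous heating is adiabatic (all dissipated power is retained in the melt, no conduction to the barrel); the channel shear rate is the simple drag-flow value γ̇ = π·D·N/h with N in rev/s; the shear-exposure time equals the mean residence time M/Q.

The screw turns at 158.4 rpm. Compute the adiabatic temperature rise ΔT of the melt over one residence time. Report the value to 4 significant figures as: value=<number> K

value=69.28 K

Q_s = Q / 3600 = 259.2 / 3600 = 0.072 kg/s
t_res = M / Q_s = 2.74 ÷ 0.072 = 38.0556 s
D = 140.7 mm = 0.1407 m;  h = 8.18 mm = 0.00818 m;  N = 158.4 rpm / 60 = 2.64 rev/s
Shear rate: γ̇ = πDN/h = π·0.1407·2.64/0.00818 = 142.657 s⁻¹
ΔT = η·γ̇²·t_res/(ρ·cp) = [162 × 142.657² × 38.0556] / [1147 × 1579] = 69.275 K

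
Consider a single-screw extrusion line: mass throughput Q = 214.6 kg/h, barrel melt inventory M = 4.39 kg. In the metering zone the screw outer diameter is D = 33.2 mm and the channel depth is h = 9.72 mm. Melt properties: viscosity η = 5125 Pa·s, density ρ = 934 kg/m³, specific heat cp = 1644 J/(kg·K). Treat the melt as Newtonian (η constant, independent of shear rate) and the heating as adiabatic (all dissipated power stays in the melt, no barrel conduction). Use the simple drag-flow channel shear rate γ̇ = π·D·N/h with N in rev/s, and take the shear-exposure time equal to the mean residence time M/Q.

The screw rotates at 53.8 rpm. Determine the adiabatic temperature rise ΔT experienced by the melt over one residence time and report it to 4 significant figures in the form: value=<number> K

value=22.76 K

Throughput in SI: Q_s = 214.6 kg/h ÷ 3600 s/h = 0.0596111 kg/s
t_res = M / Q_s = 4.39 ÷ 0.0596111 = 73.644 s
D = 33.2 mm = 0.0332 m;  h = 9.72 mm = 0.00972 m;  N = 53.8 rpm / 60 = 0.896667 rev/s
γ̇ = π D N / h = (π)(0.0332)(0.896667) / 0.00972 = 9.62172 s⁻¹
ΔT = η·γ̇²·t_res / (ρ·cp) = 5125 · (9.62172)² · 73.644 / (934 · 1644) = 22.7556 K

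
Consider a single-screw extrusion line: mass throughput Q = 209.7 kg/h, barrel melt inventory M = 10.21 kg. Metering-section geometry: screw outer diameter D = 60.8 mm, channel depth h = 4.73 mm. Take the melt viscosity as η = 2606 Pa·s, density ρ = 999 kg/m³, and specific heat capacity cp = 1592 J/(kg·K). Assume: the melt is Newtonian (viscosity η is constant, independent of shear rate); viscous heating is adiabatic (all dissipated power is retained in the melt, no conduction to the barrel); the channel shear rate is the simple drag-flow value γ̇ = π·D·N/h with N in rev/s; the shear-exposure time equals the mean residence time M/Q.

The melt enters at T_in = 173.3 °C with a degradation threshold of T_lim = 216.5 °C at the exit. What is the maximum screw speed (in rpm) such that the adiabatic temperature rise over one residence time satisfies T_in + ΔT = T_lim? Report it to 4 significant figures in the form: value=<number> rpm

value=18.22 rpm

Throughput in SI: Q_s = 209.7 kg/h ÷ 3600 s/h = 0.05825 kg/s
t_res = M / Q_s = 10.21 / 0.05825 = 175.279 s
Convert to metres: D = 0.0608 m, h = 0.00473 m
Allowable rise: ΔT_a = T_lim − T_in = 216.5 − 173.3 = 43.2 K
Invert ΔT = ηγ̇²t_res/(ρcp) for γ̇: γ̇_max² = ΔT_a ρ cp / (η t_res) = 43.2·999·1592 / (2606·175.279) = 150.414 s⁻²
γ̇_max = sqrt(150.414) = 12.2643 s⁻¹
Solve γ̇ = πDN/h for N: N_max = γ̇_max·h/(π·D) = 12.2643 × 0.00473 / (π × 0.0608) = 0.303705 rev/s = 18.2223 rpm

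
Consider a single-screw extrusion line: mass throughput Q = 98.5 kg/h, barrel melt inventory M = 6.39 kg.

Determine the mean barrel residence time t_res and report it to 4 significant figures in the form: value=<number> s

value=233.5 s

Convert throughput: Q = 98.5 kg/h = 98.5/3600 = 0.0273611 kg/s
Mean residence time: t_res = M/Q_s = 6.39 kg / 0.0273611 kg/s = 233.543 s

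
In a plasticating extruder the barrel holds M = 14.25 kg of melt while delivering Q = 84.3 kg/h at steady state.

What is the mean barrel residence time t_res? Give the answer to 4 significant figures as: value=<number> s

value=608.5 s

Throughput in SI: Q_s = 84.3 kg/h ÷ 3600 s/h = 0.0234167 kg/s
t_res = M / Q_s = 14.25 / 0.0234167 = 608.541 s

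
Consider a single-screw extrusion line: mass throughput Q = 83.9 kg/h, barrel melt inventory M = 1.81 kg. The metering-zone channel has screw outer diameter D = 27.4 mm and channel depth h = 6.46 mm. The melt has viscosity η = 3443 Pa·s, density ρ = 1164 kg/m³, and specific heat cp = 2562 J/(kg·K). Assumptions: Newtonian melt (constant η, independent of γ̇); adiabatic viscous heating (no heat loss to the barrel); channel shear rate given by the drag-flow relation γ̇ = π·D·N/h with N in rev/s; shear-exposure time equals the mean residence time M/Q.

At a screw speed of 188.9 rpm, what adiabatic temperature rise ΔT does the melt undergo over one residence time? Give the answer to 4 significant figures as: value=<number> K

value=157.8 K

Throughput in SI: Q_s = 83.9 kg/h ÷ 3600 s/h = 0.0233056 kg/s
t_res = M / Q_s = 1.81 / 0.0233056 = 77.6639 s
Geometry in metres: D = 27.4 mm → 0.0274 m, h = 6.46 mm → 0.00646 m; screw speed N = 188.9 rpm = 3.14833 rev/s
γ̇ = π·D·N / h = π · 0.0274 · 3.14833 / 0.00646 = 41.9516 s⁻¹
ΔT = η·γ̇²·t_res / (ρ·cp) = 3443 · (41.9516)² · 77.6639 / (1164 · 2562) = 157.805 K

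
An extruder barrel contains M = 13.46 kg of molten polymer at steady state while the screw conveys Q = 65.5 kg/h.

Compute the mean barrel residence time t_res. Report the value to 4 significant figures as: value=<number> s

value=739.8 s

Throughput in SI: Q_s = 65.5 kg/h ÷ 3600 s/h = 0.0181944 kg/s
Mean residence time: t_res = M/Q_s = 13.46 kg / 0.0181944 kg/s = 739.786 s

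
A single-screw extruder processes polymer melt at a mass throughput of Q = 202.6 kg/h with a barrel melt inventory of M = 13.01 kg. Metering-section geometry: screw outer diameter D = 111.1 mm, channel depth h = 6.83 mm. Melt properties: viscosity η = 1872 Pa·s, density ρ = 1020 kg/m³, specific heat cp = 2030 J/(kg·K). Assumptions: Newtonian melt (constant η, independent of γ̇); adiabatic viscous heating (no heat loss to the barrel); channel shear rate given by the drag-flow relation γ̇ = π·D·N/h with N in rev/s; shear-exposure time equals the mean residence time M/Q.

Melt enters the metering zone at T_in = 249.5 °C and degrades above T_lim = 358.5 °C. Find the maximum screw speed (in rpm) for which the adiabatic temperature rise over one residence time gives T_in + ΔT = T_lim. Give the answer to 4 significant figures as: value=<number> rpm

value=26.81 rpm

Q_s = Q / 3600 = 202.6 / 3600 = 0.0562778 kg/s
t_res = M / Q_s = 13.01 / 0.0562778 = 231.175 s
Geometry in SI: D = 111.1 mm → 0.1111 m, h = 6.83 mm → 0.00683 m
Allowable rise: ΔT_a = T_lim − T_in = 358.5 − 249.5 = 109 K
γ̇_max² = ΔT_a·ρ·cp / (η·t_res) = [109 × 1020 × 2030] / [1872 × 231.175] = 521.527 s⁻²
Take the square root: γ̇_max = √(521.527) = 22.837 s⁻¹
Solve γ̇ = πDN/h for N: N_max = γ̇_max·h/(π·D) = 22.837 × 0.00683 / (π × 0.1111) = 0.446884 rev/s = 26.8131 rpm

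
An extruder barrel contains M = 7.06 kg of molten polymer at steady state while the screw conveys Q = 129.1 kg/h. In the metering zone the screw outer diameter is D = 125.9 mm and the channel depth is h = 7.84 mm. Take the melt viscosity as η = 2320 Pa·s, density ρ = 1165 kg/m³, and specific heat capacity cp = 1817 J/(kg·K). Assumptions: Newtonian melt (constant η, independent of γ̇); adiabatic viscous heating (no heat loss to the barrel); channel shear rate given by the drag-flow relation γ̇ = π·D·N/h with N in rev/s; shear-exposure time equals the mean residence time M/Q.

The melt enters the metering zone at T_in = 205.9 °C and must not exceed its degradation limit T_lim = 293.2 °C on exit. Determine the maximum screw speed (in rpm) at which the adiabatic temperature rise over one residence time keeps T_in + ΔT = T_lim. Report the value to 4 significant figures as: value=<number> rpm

value=23.92 rpm

Convert throughput: Q = 129.1 kg/h = 129.1/3600 = 0.0358611 kg/s
t_res = M / Q_s = 7.06 ÷ 0.0358611 = 196.871 s
Geometry in SI: D = 125.9 mm → 0.1259 m, h = 7.84 mm → 0.00784 m
ΔT_a = T_lim − T_in = 293.2 − 205.9 = 87.3 K
γ̇_max² = ΔT_a·ρ·cp / (η·t_res) = [87.3 × 1165 × 1817] / [2320 × 196.871] = 404.6 s⁻²
Take the square root: γ̇_max = √(404.6) = 20.1147 s⁻¹
N_max = γ̇_max h / (πD) = 20.1147·0.00784/(π·0.1259) = 0.398707 rev/s → ×60 = 23.9224 rpm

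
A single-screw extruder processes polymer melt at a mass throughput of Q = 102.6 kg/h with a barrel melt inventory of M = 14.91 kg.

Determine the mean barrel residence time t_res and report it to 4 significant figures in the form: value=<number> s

value=523.2 s

Q_s = Q / 3600 = 102.6 / 3600 = 0.0285 kg/s
Mean residence time: t_res = M/Q_s = 14.91 kg / 0.0285 kg/s = 523.158 s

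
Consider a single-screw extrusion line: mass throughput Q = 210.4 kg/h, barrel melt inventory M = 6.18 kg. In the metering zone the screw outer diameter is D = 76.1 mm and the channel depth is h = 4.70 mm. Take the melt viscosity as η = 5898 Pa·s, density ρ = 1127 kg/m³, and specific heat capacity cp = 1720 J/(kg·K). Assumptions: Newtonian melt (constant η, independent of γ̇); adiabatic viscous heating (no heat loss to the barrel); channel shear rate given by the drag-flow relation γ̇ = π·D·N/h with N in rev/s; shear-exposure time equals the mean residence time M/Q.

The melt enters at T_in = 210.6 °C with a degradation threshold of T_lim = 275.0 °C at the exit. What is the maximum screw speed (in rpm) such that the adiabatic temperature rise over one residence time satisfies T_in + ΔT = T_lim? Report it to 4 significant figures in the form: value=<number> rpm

value=16.69 rpm

Throughput in SI: Q_s = 210.4 kg/h ÷ 3600 s/h = 0.0584444 kg/s
t_res = M / Q_s = 6.18 / 0.0584444 = 105.741 s
D = 76.1 mm = 0.0761 m;  h = 4.70 mm = 0.0047 m
ΔT_a = T_lim − T_in = 275.0 °C − 210.6 °C = 64.4 K
γ̇_max² = ΔT_a·ρ·cp / (η·t_res) = [64.4 × 1127 × 1720] / [5898 × 105.741] = 200.165 s⁻²
γ̇_max = sqrt(200.165) = 14.148 s⁻¹
N_max = γ̇_max·h / (π·D) = 14.148 · 0.0047 / (π · 0.0761) = 0.278136 rev/s = 16.6882 rpm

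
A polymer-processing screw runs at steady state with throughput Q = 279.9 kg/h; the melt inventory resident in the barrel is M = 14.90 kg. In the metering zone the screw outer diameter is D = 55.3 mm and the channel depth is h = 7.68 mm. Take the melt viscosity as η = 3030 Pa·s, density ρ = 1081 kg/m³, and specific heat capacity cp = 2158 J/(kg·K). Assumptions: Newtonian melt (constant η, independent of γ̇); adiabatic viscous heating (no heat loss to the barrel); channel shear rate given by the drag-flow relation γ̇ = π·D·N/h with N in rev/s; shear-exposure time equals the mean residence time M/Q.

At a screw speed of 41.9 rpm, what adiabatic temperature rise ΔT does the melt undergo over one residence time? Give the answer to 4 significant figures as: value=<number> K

Convert throughput: Q = 279.9 kg/h = 279.9/3600 = 0.07775 kg/s
t_res = M / Q_s = 14.90 / 0.07775 = 191.64 s
Geometry in metres: D = 55.3 mm → 0.0553 m, h = 7.68 mm → 0.00768 m; screw speed N = 41.9 rpm = 0.698333 rev/s
Shear rate: γ̇ = πDN/h = π·0.0553·0.698333/0.00768 = 15.7971 s⁻¹
ΔT = η·γ̇²·t_res/(ρ·cp) = [3030 × 15.7971² × 191.64] / [1081 × 2158] = 62.1161 K

value=62.12 K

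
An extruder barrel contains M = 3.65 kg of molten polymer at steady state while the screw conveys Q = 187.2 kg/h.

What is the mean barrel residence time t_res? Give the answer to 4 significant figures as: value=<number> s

Q_s = Q / 3600 = 187.2 / 3600 = 0.052 kg/s
t_res = M / Q_s = 3.65 / 0.052 = 70.1923 s

value=70.19 s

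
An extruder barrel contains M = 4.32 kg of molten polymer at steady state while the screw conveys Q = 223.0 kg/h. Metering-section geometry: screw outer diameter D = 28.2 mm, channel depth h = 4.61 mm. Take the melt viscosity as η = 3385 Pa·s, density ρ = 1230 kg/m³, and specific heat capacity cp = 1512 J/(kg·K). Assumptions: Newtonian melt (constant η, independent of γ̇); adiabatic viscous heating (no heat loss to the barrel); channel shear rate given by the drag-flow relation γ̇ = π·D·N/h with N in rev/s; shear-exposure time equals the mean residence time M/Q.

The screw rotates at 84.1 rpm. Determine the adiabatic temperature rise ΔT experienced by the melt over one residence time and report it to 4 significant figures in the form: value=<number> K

Q_s = Q / 3600 = 223.0 / 3600 = 0.0619444 kg/s
Mean residence time: t_res = M/Q_s = 4.32 kg / 0.0619444 kg/s = 69.7399 s
Convert to SI: D = 0.0282 m, h = 0.00461 m, N = 84.1/60 = 1.40167 rev/s
Shear rate: γ̇ = πDN/h = π·0.0282·1.40167/0.00461 = 26.9366 s⁻¹
Adiabatic rise: ΔT = η γ̇² t_res / (ρ cp) = 3385·(26.9366)²·69.7399 / (1230·1512) = 92.1019 K

value=92.10 K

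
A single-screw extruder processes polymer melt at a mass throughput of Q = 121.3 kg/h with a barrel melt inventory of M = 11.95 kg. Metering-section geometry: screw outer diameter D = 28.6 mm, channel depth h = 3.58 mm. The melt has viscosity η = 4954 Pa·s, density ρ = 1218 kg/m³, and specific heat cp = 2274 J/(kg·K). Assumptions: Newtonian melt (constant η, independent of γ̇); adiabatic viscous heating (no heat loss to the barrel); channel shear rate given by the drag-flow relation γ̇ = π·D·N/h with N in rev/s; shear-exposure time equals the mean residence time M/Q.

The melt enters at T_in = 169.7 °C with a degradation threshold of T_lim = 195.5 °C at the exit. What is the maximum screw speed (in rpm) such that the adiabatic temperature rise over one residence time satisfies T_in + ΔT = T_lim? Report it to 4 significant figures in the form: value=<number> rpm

Throughput in SI: Q_s = 121.3 kg/h ÷ 3600 s/h = 0.0336944 kg/s
Mean residence time: t_res = M/Q_s = 11.95 kg / 0.0336944 kg/s = 354.658 s
Convert to metres: D = 0.0286 m, h = 0.00358 m
ΔT_a = T_lim − T_in = 195.5 − 169.7 = 25.8 K
γ̇_max² = ΔT_a·ρ·cp/(η·t_res) = 25.8·1218·2274/(4954·354.658) = 40.6717 s⁻²
γ̇_max = sqrt(40.6717) = 6.37743 s⁻¹
Solve γ̇ = πDN/h for N: N_max = γ̇_max·h/(π·D) = 6.37743 × 0.00358 / (π × 0.0286) = 0.254105 rev/s = 15.2463 rpm

value=15.25 rpm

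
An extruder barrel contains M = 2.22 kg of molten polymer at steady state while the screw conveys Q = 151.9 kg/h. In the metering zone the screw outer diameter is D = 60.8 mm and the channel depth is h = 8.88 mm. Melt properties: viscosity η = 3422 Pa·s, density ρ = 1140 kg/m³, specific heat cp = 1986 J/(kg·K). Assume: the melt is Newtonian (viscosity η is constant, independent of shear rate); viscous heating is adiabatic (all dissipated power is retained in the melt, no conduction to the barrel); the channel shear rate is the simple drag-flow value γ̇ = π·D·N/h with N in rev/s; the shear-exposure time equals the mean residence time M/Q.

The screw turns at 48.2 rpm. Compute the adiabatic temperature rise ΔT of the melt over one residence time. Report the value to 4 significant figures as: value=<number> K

value=23.74 K

Throughput in SI: Q_s = 151.9 kg/h ÷ 3600 s/h = 0.0421944 kg/s
t_res = M / Q_s = 2.22 ÷ 0.0421944 = 52.6136 s
D = 60.8 mm = 0.0608 m;  h = 8.88 mm = 0.00888 m;  N = 48.2 rpm / 60 = 0.803333 rev/s
γ̇ = π·D·N / h = π · 0.0608 · 0.803333 / 0.00888 = 17.2797 s⁻¹
ΔT = η·γ̇²·t_res / (ρ·cp) = 3422 · (17.2797)² · 52.6136 / (1140 · 1986) = 23.7447 K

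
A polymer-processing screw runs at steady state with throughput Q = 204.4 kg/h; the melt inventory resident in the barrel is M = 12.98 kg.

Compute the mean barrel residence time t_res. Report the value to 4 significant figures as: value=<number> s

Q_s = Q / 3600 = 204.4 / 3600 = 0.0567778 kg/s
Mean residence time: t_res = M/Q_s = 12.98 kg / 0.0567778 kg/s = 228.611 s

value=228.6 s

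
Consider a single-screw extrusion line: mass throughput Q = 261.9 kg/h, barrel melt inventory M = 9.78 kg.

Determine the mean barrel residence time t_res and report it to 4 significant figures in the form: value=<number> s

Q_s = Q / 3600 = 261.9 / 3600 = 0.07275 kg/s
t_res = M / Q_s = 9.78 / 0.07275 = 134.433 s

value=134.4 s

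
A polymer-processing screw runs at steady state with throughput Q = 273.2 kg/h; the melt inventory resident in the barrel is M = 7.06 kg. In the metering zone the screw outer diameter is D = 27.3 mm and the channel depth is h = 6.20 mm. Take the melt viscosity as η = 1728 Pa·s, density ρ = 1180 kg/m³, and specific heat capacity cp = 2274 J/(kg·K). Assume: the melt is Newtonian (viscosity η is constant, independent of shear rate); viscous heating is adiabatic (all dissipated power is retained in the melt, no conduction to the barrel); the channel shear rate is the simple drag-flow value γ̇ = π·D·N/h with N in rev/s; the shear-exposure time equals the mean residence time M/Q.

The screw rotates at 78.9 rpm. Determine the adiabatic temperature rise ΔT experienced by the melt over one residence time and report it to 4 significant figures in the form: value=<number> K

value=19.82 K

Throughput in SI: Q_s = 273.2 kg/h ÷ 3600 s/h = 0.0758889 kg/s
t_res = M / Q_s = 7.06 / 0.0758889 = 93.0307 s
Convert to SI: D = 0.0273 m, h = 0.0062 m, N = 78.9/60 = 1.315 rev/s
γ̇ = π·D·N / h = π · 0.0273 · 1.315 / 0.0062 = 18.1906 s⁻¹
Adiabatic rise: ΔT = η γ̇² t_res / (ρ cp) = 1728·(18.1906)²·93.0307 / (1180·2274) = 19.824 K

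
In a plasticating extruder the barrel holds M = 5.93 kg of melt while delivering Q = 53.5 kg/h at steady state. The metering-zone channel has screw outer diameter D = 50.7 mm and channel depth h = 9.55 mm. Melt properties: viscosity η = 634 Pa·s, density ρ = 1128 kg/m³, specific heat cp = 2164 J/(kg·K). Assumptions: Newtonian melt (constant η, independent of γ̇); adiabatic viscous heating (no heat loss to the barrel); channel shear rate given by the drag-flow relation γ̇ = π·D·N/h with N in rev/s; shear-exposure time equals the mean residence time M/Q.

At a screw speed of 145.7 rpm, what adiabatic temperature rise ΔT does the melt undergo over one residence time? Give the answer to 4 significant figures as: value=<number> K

Q_s = Q / 3600 = 53.5 / 3600 = 0.0148611 kg/s
t_res = M / Q_s = 5.93 / 0.0148611 = 399.028 s
Convert to SI: D = 0.0507 m, h = 0.00955 m, N = 145.7/60 = 2.42833 rev/s
γ̇ = π D N / h = (π)(0.0507)(2.42833) / 0.00955 = 40.5007 s⁻¹
ΔT = η·γ̇²·t_res/(ρ·cp) = [634 × 40.5007² × 399.028] / [1128 × 2164] = 170.001 K

value=170.0 K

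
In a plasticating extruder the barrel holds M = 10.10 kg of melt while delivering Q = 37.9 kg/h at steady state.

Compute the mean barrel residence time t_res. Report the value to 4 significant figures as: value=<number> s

value=959.4 s

Q_s = Q / 3600 = 37.9 / 3600 = 0.0105278 kg/s
t_res = M / Q_s = 10.10 ÷ 0.0105278 = 959.367 s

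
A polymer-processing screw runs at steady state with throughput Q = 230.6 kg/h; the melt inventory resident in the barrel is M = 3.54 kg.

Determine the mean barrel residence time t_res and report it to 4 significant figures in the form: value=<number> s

Throughput in SI: Q_s = 230.6 kg/h ÷ 3600 s/h = 0.0640556 kg/s
t_res = M / Q_s = 3.54 / 0.0640556 = 55.2645 s

value=55.26 s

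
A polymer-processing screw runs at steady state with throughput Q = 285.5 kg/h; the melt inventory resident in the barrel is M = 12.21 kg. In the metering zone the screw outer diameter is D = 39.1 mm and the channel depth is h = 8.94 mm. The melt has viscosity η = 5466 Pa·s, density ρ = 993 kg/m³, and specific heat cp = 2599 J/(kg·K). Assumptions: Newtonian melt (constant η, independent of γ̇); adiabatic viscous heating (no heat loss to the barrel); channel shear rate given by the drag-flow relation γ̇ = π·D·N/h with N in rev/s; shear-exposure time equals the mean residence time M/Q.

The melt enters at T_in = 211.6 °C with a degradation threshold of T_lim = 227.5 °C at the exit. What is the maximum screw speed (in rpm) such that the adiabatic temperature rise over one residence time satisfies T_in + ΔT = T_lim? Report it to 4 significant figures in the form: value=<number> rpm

Convert throughput: Q = 285.5 kg/h = 285.5/3600 = 0.0793056 kg/s
Mean residence time: t_res = M/Q_s = 12.21 kg / 0.0793056 kg/s = 153.961 s
D = 39.1 mm = 0.0391 m;  h = 8.94 mm = 0.00894 m
Allowable rise: ΔT_a = T_lim − T_in = 227.5 − 211.6 = 15.9 K
γ̇_max² = ΔT_a·ρ·cp / (η·t_res) = [15.9 × 993 × 2599] / [5466 × 153.961] = 48.7608 s⁻²
Take the square root: γ̇_max = √(48.7608) = 6.98289 s⁻¹
Solve γ̇ = πDN/h for N: N_max = γ̇_max·h/(π·D) = 6.98289 × 0.00894 / (π × 0.0391) = 0.508214 rev/s = 30.4928 rpm

value=30.49 rpm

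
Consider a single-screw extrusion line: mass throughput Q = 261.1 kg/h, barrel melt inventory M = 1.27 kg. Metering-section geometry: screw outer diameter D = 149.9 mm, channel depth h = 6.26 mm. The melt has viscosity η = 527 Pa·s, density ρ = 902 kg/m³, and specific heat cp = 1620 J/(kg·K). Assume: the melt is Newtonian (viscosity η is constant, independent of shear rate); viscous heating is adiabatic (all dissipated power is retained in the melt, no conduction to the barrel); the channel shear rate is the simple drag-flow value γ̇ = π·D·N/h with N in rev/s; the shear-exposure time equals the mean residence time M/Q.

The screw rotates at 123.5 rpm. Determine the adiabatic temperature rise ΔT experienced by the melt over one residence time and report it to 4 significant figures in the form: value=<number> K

Throughput in SI: Q_s = 261.1 kg/h ÷ 3600 s/h = 0.0725278 kg/s
t_res = M / Q_s = 1.27 ÷ 0.0725278 = 17.5105 s
D = 149.9 mm = 0.1499 m;  h = 6.26 mm = 0.00626 m;  N = 123.5 rpm / 60 = 2.05833 rev/s
γ̇ = π D N / h = (π)(0.1499)(2.05833) / 0.00626 = 154.843 s⁻¹
Adiabatic rise: ΔT = η γ̇² t_res / (ρ cp) = 527·(154.843)²·17.5105 / (902·1620) = 151.417 K

value=151.4 K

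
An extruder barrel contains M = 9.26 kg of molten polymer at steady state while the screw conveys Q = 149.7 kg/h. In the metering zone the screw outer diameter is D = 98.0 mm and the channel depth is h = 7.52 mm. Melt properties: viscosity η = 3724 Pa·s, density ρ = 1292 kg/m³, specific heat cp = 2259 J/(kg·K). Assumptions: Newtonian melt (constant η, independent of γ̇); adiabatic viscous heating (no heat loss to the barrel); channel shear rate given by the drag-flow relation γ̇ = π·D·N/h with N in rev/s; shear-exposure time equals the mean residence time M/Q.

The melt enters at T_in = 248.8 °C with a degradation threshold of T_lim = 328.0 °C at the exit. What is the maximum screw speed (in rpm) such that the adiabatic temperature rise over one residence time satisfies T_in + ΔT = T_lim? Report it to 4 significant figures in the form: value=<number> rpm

Q_s = Q / 3600 = 149.7 / 3600 = 0.0415833 kg/s
Mean residence time: t_res = M/Q_s = 9.26 kg / 0.0415833 kg/s = 222.685 s
Convert to metres: D = 0.098 m, h = 0.00752 m
Allowable rise: ΔT_a = T_lim − T_in = 328.0 − 248.8 = 79.2 K
γ̇_max² = ΔT_a·ρ·cp / (η·t_res) = [79.2 × 1292 × 2259] / [3724 × 222.685] = 278.742 s⁻²
Take the square root: γ̇_max = √(278.742) = 16.6956 s⁻¹
N_max = γ̇_max·h / (π·D) = 16.6956 · 0.00752 / (π · 0.098) = 0.407796 rev/s = 24.4678 rpm

value=24.47 rpm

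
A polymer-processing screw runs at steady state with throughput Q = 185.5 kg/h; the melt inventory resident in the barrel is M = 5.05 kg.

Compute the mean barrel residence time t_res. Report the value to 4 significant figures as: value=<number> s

Convert throughput: Q = 185.5 kg/h = 185.5/3600 = 0.0515278 kg/s
Mean residence time: t_res = M/Q_s = 5.05 kg / 0.0515278 kg/s = 98.0054 s

value=98.01 s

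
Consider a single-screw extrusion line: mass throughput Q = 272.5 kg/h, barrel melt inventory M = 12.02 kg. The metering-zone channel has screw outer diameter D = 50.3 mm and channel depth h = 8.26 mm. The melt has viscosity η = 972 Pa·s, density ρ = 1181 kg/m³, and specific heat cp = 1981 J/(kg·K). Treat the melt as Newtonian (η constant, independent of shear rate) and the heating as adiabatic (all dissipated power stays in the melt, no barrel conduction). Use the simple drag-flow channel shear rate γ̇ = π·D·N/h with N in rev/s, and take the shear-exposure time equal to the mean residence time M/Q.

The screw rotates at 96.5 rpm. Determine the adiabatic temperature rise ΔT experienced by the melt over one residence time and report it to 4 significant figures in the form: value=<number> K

Convert throughput: Q = 272.5 kg/h = 272.5/3600 = 0.0756944 kg/s
t_res = M / Q_s = 12.02 ÷ 0.0756944 = 158.796 s
Convert to SI: D = 0.0503 m, h = 0.00826 m, N = 96.5/60 = 1.60833 rev/s
γ̇ = π D N / h = (π)(0.0503)(1.60833) / 0.00826 = 30.769 s⁻¹
ΔT = η·γ̇²·t_res/(ρ·cp) = [972 × 30.769² × 158.796] / [1181 × 1981] = 62.4597 K

value=62.46 K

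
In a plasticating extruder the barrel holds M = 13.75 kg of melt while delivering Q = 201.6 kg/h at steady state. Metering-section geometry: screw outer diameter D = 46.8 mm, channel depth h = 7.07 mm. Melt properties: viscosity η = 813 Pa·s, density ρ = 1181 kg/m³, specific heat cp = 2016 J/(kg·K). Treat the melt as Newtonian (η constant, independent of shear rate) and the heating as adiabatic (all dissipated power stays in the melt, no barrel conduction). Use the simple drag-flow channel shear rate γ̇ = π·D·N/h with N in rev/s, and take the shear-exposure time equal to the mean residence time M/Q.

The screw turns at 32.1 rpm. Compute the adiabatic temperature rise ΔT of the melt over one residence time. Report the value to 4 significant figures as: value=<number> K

value=10.38 K

Convert throughput: Q = 201.6 kg/h = 201.6/3600 = 0.056 kg/s
t_res = M / Q_s = 13.75 / 0.056 = 245.536 s
Convert to SI: D = 0.0468 m, h = 0.00707 m, N = 32.1/60 = 0.535 rev/s
γ̇ = π·D·N / h = π · 0.0468 · 0.535 / 0.00707 = 11.1258 s⁻¹
ΔT = η·γ̇²·t_res / (ρ·cp) = 813 · (11.1258)² · 245.536 / (1181 · 2016) = 10.3783 K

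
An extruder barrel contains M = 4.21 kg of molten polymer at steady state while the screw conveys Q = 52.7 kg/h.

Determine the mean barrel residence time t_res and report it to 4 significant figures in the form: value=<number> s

value=287.6 s

Convert throughput: Q = 52.7 kg/h = 52.7/3600 = 0.0146389 kg/s
t_res = M / Q_s = 4.21 ÷ 0.0146389 = 287.59 s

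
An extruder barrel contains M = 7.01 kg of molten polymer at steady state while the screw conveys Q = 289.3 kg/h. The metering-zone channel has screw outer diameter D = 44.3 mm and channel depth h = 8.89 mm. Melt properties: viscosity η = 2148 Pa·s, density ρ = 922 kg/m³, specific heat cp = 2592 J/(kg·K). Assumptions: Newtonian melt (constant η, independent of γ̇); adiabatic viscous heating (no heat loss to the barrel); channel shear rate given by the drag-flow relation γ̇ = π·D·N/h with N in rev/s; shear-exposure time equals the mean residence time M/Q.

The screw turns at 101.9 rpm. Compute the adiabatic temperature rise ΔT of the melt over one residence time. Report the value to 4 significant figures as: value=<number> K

value=55.42 K

Throughput in SI: Q_s = 289.3 kg/h ÷ 3600 s/h = 0.0803611 kg/s
Mean residence time: t_res = M/Q_s = 7.01 kg / 0.0803611 kg/s = 87.2312 s
Geometry in metres: D = 44.3 mm → 0.0443 m, h = 8.89 mm → 0.00889 m; screw speed N = 101.9 rpm = 1.69833 rev/s
Shear rate: γ̇ = πDN/h = π·0.0443·1.69833/0.00889 = 26.5873 s⁻¹
ΔT = η·γ̇²·t_res / (ρ·cp) = 2148 · (26.5873)² · 87.2312 / (922 · 2592) = 55.423 K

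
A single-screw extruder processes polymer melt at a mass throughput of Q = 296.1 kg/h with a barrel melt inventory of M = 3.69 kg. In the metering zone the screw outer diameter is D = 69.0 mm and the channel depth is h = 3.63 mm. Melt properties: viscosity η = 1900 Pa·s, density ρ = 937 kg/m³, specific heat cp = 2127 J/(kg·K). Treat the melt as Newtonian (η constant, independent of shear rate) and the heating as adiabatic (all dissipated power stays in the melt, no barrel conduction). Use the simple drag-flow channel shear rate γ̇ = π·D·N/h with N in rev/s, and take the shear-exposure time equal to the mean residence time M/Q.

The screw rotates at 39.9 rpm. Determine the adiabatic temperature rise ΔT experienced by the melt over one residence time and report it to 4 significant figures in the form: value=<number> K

value=67.45 K

Throughput in SI: Q_s = 296.1 kg/h ÷ 3600 s/h = 0.08225 kg/s
Mean residence time: t_res = M/Q_s = 3.69 kg / 0.08225 kg/s = 44.8632 s
Convert to SI: D = 0.069 m, h = 0.00363 m, N = 39.9/60 = 0.665 rev/s
γ̇ = π D N / h = (π)(0.069)(0.665) / 0.00363 = 39.7113 s⁻¹
ΔT = η·γ̇²·t_res/(ρ·cp) = [1900 × 39.7113² × 44.8632] / [937 × 2127] = 67.4474 K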